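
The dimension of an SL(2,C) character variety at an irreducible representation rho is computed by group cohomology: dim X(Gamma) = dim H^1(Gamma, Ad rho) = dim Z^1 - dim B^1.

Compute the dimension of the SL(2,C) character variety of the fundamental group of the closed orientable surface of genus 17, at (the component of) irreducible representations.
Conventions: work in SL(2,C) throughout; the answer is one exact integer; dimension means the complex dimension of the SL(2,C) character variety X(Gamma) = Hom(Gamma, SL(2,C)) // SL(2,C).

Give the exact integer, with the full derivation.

96

The genus-17 surface group: 2g = 34 generators, one relator prod [a_i, b_i].
A cocycle assigns one sl_2 vector per generator subject to the relator condition d_2(z) = 0: dim of the unconstrained space is 3*2g = 102.
d_2 is surjective at irreducible rho (its cokernel H^2 is dual to H^0 = 0), so dim Z^1 = 102 - 3 = 99.
As always at irreducible rho, dim B^1 = 3.
dim H^1 = 99 - 3 = 96 = dim X.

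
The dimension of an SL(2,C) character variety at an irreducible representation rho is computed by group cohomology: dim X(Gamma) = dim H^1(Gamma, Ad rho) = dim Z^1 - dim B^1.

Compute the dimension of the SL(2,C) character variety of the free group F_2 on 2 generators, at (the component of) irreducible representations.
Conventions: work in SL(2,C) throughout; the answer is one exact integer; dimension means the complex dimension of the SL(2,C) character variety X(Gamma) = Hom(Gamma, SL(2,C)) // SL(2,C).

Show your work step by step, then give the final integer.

3

The free group F_2: 2 generators, no relators.
Z^1(Gamma, Ad rho) = (sl_2)^2: a cocycle is a free choice of one sl_2 vector per generator, so dim Z^1 = 3*2 = 6.
At an irreducible rho the centralizer of the image in sl_2 is 0, so the coboundary map sl_2 -> Z^1 is injective: dim B^1 = 3.
dim H^1 = 6 - 3 = 3, which is dim X.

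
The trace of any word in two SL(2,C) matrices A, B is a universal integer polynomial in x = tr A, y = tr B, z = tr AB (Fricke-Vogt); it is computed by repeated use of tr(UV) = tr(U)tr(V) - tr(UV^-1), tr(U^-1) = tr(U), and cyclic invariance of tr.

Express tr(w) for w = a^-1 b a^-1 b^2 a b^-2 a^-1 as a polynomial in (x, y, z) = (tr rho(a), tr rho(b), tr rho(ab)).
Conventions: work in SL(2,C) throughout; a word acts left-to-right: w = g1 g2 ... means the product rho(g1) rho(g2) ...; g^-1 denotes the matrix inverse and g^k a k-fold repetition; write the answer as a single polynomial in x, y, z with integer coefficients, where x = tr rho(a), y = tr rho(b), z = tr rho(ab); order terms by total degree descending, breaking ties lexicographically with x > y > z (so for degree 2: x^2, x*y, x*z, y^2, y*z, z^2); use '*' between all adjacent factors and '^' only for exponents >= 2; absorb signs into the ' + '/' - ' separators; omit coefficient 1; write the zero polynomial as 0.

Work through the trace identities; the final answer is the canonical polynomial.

reduce: tr(b^2) = tr(b) tr(b) - tr(1)  (reduce the b square) = y^2 - 2
tr(b^3) = tr(b) tr(b^2) - tr(b)  (reduce the b square) = y^3 - 3*y
reduce: tr(b a b) = tr(b) tr(a b) - tr(a)  (reduce the b square) = y*z - x
reduce: tr(b^3 a) = tr(b) tr(b a b) - tr(b a)  (reduce the b square) = y^2*z - x*y - z
reduce: tr(a^-1 b^3) = tr(b^3) tr(a) - tr(b^3 a)  (eliminate a^-1) = x*y^3 - y^2*z - 2*x*y + z
reduce: tr(b^3 a b) = tr(b) tr(b^2 a b) - tr(b^2 a)  (reduce the b square) = y^3*z - x*y^2 - 2*y*z + x
tr(a b a b) = tr(b a) tr(b a) - tr(1)  (split on b) = z^2 - 2
tr(a b a) = tr(a) tr(b a) - tr(b)  (reduce the a square) = x*z - y
reduce: tr(a b a b^2) = tr(b) tr(a b a b) - tr(a b a)  (reduce the b square) = y*z^2 - x*z - y
tr(b^3 a b a) = tr(b) tr(a b a b^2) - tr(a b a b)  (reduce the b square) = y^2*z^2 - x*y*z - y^2 - z^2 + 2
so tr(b^3 a b a^-1) = tr(b^3 a b) tr(a) - tr(b^3 a b a)  (eliminate a^-1) = x*y^3*z - x^2*y^2 - y^2*z^2 - x*y*z + x^2 + y^2 + z^2 - 2
tr(a^-2 b^3 a b) = tr(b^3 a b a^-1) tr(a) - tr(b^3 a b)  (eliminate a^-1) = x^2*y^3*z - x^3*y^2 - x*y^2*z^2 - x^2*y*z - y^3*z + x^3 + 2*x*y^2 + x*z^2 + 2*y*z - 3*x
tr(b^-1 a^-2 b^3 a) = tr(a^-2 b^3 a) tr(b) - tr(a^-2 b^3 a b)  (eliminate b^-1) = -x^2*y^3*z + x^3*y^2 + x*y^4 + x*y^2*z^2 + x^2*y*z - x^3 - 4*x*y^2 - x*z^2 - y*z + 3*x
so tr(b^2 a b^-2 a^-2 b) = tr(b^-1 a^-2 b^3 a) tr(b) - tr(b^-1 a^-2 b^3 a b)  (eliminate b^-1) = -x^2*y^4*z + x^3*y^3 + x*y^5 + x*y^3*z^2 + x^2*y^2*z - x^3*y - 5*x*y^3 - x*y*z^2 + 5*x*y - z
tr(a^2) = tr(a) tr(a) - tr(1)  (reduce the a square) = x^2 - 2
reduce: tr(a b^2 a) = tr(b) tr(a^2 b) - tr(a^2)  (reduce the b square) = x*y*z - x^2 - y^2 + 2
reduce: tr(b a b^2 a b) = tr(b) tr(a b^2 a b) - tr(a b^2 a)  (reduce the b square) = y^2*z^2 - 2*x*y*z + x^2 - 2
tr(a b a b a b) = tr(b a) tr(b a b a) - tr(b^-1 a^-1)  (split on b) = z^3 - 3*z
so tr(a b a b a) = tr(a) tr(b a b a) - tr(b a b)  (reduce the a square) = x*z^2 - y*z - x
so tr(b a b^2 a b a) = tr(b) tr(a b a b a b) - tr(a b a b a)  (reduce the b square) = y*z^3 - x*z^2 - 2*y*z + x
tr(a^-1 b a b^2 a b) = tr(b a b^2 a b) tr(a) - tr(b a b^2 a b a)  (eliminate a^-1) = x*y^2*z^2 - 2*x^2*y*z - y*z^3 + x^3 + x*z^2 + 2*y*z - 3*x
tr(b a b^2 a b^-1 a^-1) = tr(a^-1 b a b^2 a) tr(b) - tr(a^-1 b a b^2 a b)  (eliminate b^-1) = -x*y^2*z^2 + 2*x^2*y*z + y^3*z + y*z^3 - x^3 - x*y^2 - x*z^2 - 3*y*z + 3*x
reduce: tr(b^-1 a^-2 b a b^2 a) = tr(b a b^2 a b^-1 a^-1) tr(a) - tr(b a b^2 a b^-1)  (eliminate a^-1) = -x^2*y^2*z^2 + 2*x^3*y*z + x*y^3*z + x*y*z^3 - x^4 - x^2*y^2 - x^2*z^2 - 4*x*y*z + 4*x^2 + y^2 - 2
so tr(a^-1 b a b^2) = tr(b a b^2) tr(a) - tr(b a b^2 a)  (eliminate a^-1) = x*y^2*z - x^2*y - y*z^2 + y
so tr(b^2 a b^-2 a^-2 b a) = tr(b^-1 a^-2 b a b^2 a) tr(b) - tr(b^-1 a^-2 b a b^2 a b)  (eliminate b^-1) = -x^2*y^3*z^2 + 2*x^3*y^2*z + x*y^4*z + x*y^2*z^3 - x^4*y - x^2*y^3 - x^2*y*z^2 - 5*x*y^2*z + 5*x^2*y + y^3 + y*z^2 - 3*y
reduce: tr(a^-1 b a^-1 b^2 a b^-2 a^-1) = tr(b^2 a b^-2 a^-2 b) tr(a) - tr(b^2 a b^-2 a^-2 b a)  (eliminate a^-1) = -x^3*y^4*z + x^4*y^3 + x^2*y^5 + 2*x^2*y^3*z^2 - x^3*y^2*z - x*y^4*z - x*y^2*z^3 - 4*x^2*y^3 + 5*x*y^2*z - y^3 - y*z^2 - x*z + 3*y

-x^3*y^4*z + x^4*y^3 + x^2*y^5 + 2*x^2*y^3*z^2 - x^3*y^2*z - x*y^4*z - x*y^2*z^3 - 4*x^2*y^3 + 5*x*y^2*z - y^3 - y*z^2 - x*z + 3*y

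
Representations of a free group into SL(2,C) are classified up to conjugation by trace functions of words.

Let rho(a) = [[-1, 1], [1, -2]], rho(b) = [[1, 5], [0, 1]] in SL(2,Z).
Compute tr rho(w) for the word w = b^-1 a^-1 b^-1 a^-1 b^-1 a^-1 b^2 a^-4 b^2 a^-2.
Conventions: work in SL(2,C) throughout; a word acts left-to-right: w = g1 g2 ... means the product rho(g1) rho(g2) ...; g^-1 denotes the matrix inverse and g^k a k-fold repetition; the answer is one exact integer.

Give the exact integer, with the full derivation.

rho(b^-1) = [[1, -5], [0, 1]]
... * rho(a^-1) = [[-2, -1], [-1, -1]]  ->  [[3, 4], [-1, -1]]
... * rho(b^-1) = [[1, -5], [0, 1]]  ->  [[3, -11], [-1, 4]]
... * rho(a^-1) = [[-2, -1], [-1, -1]]  ->  [[5, 8], [-2, -3]]
... * rho(b^-1) = [[1, -5], [0, 1]]  ->  [[5, -17], [-2, 7]]
... * rho(a^-1) = [[-2, -1], [-1, -1]]  ->  [[7, 12], [-3, -5]]
... * rho(b) = [[1, 5], [0, 1]]  ->  [[7, 47], [-3, -20]]
... * rho(b) = [[1, 5], [0, 1]]  ->  [[7, 82], [-3, -35]]
... * rho(a^-1) = [[-2, -1], [-1, -1]]  ->  [[-96, -89], [41, 38]]
... * rho(a^-1) = [[-2, -1], [-1, -1]]  ->  [[281, 185], [-120, -79]]
... * rho(a^-1) = [[-2, -1], [-1, -1]]  ->  [[-747, -466], [319, 199]]
... * rho(a^-1) = [[-2, -1], [-1, -1]]  ->  [[1960, 1213], [-837, -518]]
... * rho(b) = [[1, 5], [0, 1]]  ->  [[1960, 11013], [-837, -4703]]
... * rho(b) = [[1, 5], [0, 1]]  ->  [[1960, 20813], [-837, -8888]]
... * rho(a^-1) = [[-2, -1], [-1, -1]]  ->  [[-24733, -22773], [10562, 9725]]
... * rho(a^-1) = [[-2, -1], [-1, -1]]  ->  [[72239, 47506], [-30849, -20287]]
tr = 72239 + -20287 = 51952

51952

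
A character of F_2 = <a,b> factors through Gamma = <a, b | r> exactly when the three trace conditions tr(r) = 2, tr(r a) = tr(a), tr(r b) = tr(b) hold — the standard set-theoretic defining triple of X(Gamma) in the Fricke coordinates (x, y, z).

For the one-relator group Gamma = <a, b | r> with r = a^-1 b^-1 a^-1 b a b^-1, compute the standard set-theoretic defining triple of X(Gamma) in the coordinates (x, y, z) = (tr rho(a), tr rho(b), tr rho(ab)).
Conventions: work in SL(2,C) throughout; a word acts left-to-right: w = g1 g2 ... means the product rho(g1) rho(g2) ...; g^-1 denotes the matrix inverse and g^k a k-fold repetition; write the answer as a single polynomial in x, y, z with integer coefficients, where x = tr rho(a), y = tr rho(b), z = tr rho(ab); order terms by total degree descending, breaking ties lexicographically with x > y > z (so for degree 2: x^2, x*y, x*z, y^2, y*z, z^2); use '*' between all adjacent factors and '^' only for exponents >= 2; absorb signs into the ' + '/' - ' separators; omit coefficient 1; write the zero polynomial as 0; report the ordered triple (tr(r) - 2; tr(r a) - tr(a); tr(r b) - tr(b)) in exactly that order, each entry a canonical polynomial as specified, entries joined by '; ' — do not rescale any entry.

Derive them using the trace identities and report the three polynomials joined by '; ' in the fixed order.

use: tr(a^-1 b) = tr(b) * tr(a) - tr(b a)   [inverse elimination on a] = x*y - z
tr(b a b) = tr(b) * tr(a b) - tr(a)   [square of b] = y*z - x
use: tr(b a b a) = tr(b a) * tr(b a) - tr(1)   [split at a repeated b] = z^2 - 2
apply: tr(b a b a^-1) = tr(b a b) * tr(a) - tr(b a b a)   [inverse elimination on a] = x*y*z - x^2 - z^2 + 2
apply: tr(a^-2 b a b) = tr(b a b a^-1) * tr(a) - tr(b a b)   [inverse elimination on a] = x^2*y*z - x^3 - x*z^2 - y*z + 3*x
use: tr(a^-1 b a b^-1 a^-1) = tr(a^-2 b a) * tr(b) - tr(a^-2 b a b)   [inverse elimination on b] = -x^2*y*z + x^3 + x*y^2 + x*z^2 - 3*x
apply: tr(b^2) = tr(b) * tr(b) - tr(1)   [square of b] = y^2 - 2
tr(b a^-1 b) = tr(b^2) * tr(a) - tr(b^2 a)   [inverse elimination on a] = x*y^2 - y*z - x
tr(b^2 a b) = tr(b) * tr(b a b) - tr(b a)   [square of b] = y^2*z - x*y - z
apply: tr(a b a) = tr(a) * tr(b a) - tr(b)   [square of a] = x*z - y
tr(b^2 a b a) = tr(b) * tr(a b a b) - tr(a b a)   [square of b] = y*z^2 - x*z - y
tr(b a b a^-1 b) = tr(b^2 a b) * tr(a) - tr(b^2 a b a)   [inverse elimination on a] = x*y^2*z - x^2*y - y*z^2 + y
use: tr(b a b a b a) = tr(a b) * tr(a b a b) - tr(a^-1 b^-1)   [split at a repeated a] = z^3 - 3*z
apply: tr(b a b a^-1 b a) = tr(b a b a b) * tr(a) - tr(b a b a b a)   [inverse elimination on a] = x*y*z^2 - x^2*z - z^3 - x*y + 3*z
tr(a^-1 b a^-1 b a b) = tr(b a b a^-1 b) * tr(a) - tr(b a b a^-1 b a)   [inverse elimination on a] = x^2*y^2*z - x^3*y - 2*x*y*z^2 + x^2*z + z^3 + 2*x*y - 3*z
use: tr(a^-1 b a b^-1 a^-1 b) = tr(a^-1 b a^-1 b a) * tr(b) - tr(a^-1 b a^-1 b a b)   [inverse elimination on b] = -x^2*y^2*z + x^3*y + x*y^3 + 2*x*y*z^2 - x^2*z - y^2*z - z^3 - 3*x*y + 3*z
apply: tr(a^-1 b^-1 a^-1 b a b^-1) = tr(a^-1 b a b^-1 a^-1) * tr(b) - tr(a^-1 b a b^-1 a^-1 b)   [inverse elimination on b] = -x*y*z^2 + x^2*z + y^2*z + z^3 - 3*z
tr(b a b^-1 a) = tr(a b a) * tr(b) - tr(a b a b)   [inverse elimination on b] = x*y*z - y^2 - z^2 + 2
use: tr(b^-1 a^-1 b a) = tr(b a b^-1) * tr(a) - tr(b a b^-1 a)   [inverse elimination on a] = -x*y*z + x^2 + y^2 + z^2 - 2
apply: tr(b^-1 a^-1 b a b^-1) = tr(b^-1 a^-1 b a) * tr(b) - tr(b^-1 a^-1 b a b)   [inverse elimination on b] = -x*y^2*z + x^2*y + y^3 + y*z^2 - 3*y
assemble the triple (tr(r) - 2; tr(r a) - x; tr(r b) - y)

-x*y*z^2 + x^2*z + y^2*z + z^3 - 3*z - 2; -x*y^2*z + x^2*y + y^3 + y*z^2 - x - 3*y; x - y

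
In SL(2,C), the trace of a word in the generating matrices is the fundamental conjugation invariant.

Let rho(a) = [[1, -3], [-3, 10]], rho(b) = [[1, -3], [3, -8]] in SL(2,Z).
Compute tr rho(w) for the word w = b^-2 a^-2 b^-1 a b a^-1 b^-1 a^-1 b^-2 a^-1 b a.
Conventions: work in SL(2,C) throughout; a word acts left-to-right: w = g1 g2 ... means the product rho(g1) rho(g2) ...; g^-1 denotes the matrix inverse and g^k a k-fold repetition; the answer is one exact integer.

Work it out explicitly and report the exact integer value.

rho(b^-1) = [[-8, 3], [-3, 1]]
... * rho(b^-1) = [[-8, 3], [-3, 1]]  ->  [[55, -21], [21, -8]]
... * rho(a^-1) = [[10, 3], [3, 1]]  ->  [[487, 144], [186, 55]]
... * rho(a^-1) = [[10, 3], [3, 1]]  ->  [[5302, 1605], [2025, 613]]
... * rho(b^-1) = [[-8, 3], [-3, 1]]  ->  [[-47231, 17511], [-18039, 6688]]
... * rho(a) = [[1, -3], [-3, 10]]  ->  [[-99764, 316803], [-38103, 120997]]
... * rho(b) = [[1, -3], [3, -8]]  ->  [[850645, -2235132], [324888, -853667]]
... * rho(a^-1) = [[10, 3], [3, 1]]  ->  [[1801054, 316803], [687879, 120997]]
... * rho(b^-1) = [[-8, 3], [-3, 1]]  ->  [[-15358841, 5719965], [-5866023, 2184634]]
... * rho(a^-1) = [[10, 3], [3, 1]]  ->  [[-136428515, -40356558], [-52106328, -15413435]]
... * rho(b^-1) = [[-8, 3], [-3, 1]]  ->  [[1212497794, -449642103], [463090929, -171732419]]
... * rho(b^-1) = [[-8, 3], [-3, 1]]  ->  [[-8351056043, 3187851279], [-3189530175, 1217540368]]
... * rho(a^-1) = [[10, 3], [3, 1]]  ->  [[-73947006593, -21865316850], [-28242680646, -8351050157]]
... * rho(b) = [[1, -3], [3, -8]]  ->  [[-139542957143, 396763554579], [-53295831117, 151536443194]]
... * rho(a) = [[1, -3], [-3, 10]]  ->  [[-1329833620880, 4386264417219], [-507905160699, 1675251925291]]
tr = -1329833620880 + 1675251925291 = 345418304411

345418304411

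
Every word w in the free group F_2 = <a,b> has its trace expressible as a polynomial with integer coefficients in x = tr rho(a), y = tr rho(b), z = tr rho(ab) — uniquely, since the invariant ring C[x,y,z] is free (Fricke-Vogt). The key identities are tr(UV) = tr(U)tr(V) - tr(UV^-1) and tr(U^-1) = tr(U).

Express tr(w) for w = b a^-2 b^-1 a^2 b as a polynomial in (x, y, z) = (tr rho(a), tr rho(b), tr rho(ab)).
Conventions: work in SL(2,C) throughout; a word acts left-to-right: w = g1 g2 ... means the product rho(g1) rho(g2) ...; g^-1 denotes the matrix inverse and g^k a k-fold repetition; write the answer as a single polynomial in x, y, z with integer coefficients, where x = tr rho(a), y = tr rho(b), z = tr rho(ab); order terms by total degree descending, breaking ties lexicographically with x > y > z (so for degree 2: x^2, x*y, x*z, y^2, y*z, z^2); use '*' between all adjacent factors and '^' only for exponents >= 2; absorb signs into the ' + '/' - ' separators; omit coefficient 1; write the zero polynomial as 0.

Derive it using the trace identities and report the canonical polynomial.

-x^3*y^2*z + x^4*y + x^2*y^3 + x^2*y*z^2 - 4*x^2*y + y

use: tr(a^2 b) = tr(a) tr(b a) - tr(b) = x*z - y
use: tr(b^2 a) = tr(b) tr(a b) - tr(a) = y*z - x
tr(b^2) = tr(b) tr(b) - tr(1) = y^2 - 2
tr(a b^2 a) = tr(a) tr(b^2 a) - tr(b^2) = x*y*z - x^2 - y^2 + 2
apply: tr(a^2 b^2 a) = tr(a) tr(a b^2 a) - tr(a b^2) = x^2*y*z - x^3 - x*y^2 - y*z + 3*x
tr(b a b a) = tr(a b) tr(a b) - tr(1) = z^2 - 2
tr(a b a^2 b) = tr(a) tr(b a b a) - tr(b a b) = x*z^2 - y*z - x
use: tr(a b a^2) = tr(a) tr(a b a) - tr(a b) = x^2*z - x*y - z
tr(a^2 b^2 a b) = tr(b) tr(a b a^2 b) - tr(a b a^2) = x*y*z^2 - x^2*z - y^2*z + z
tr(b^-1 a^2 b^2 a) = tr(a^2 b^2 a) tr(b) - tr(a^2 b^2 a b) = x^2*y^2*z - x^3*y - x*y^3 - x*y*z^2 + x^2*z + 3*x*y - z
tr(b^-1 a^2 b^2 a^-1) = tr(b^-1 a^2 b^2) tr(a) - tr(b^-1 a^2 b^2 a) = -x^2*y^2*z + x^3*y + x*y^3 + x*y*z^2 - 4*x*y + z
apply: tr(b a^-2 b^-1 a^2 b) = tr(b^-1 a^2 b^2 a^-1) tr(a) - tr(b^-1 a^2 b^2) = -x^3*y^2*z + x^4*y + x^2*y^3 + x^2*y*z^2 - 4*x^2*y + y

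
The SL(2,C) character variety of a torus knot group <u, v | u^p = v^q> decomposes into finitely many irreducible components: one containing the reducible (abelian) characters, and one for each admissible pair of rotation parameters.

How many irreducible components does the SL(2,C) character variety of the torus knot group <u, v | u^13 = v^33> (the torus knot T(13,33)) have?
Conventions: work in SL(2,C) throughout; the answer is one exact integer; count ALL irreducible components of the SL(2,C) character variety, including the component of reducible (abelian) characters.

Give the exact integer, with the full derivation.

Gamma = < u, v | u^13 = v^33 > (torus knot T(13,33)); the central element u^13 = v^33 acts as +I or -I in any irreducible SL(2,C) representation.
So on each irreducible component the traces are pinned: tr(u) = 2*cos(pi*alpha/13) with 1 <= alpha <= 12, tr(v) = 2*cos(pi*beta/33) with 1 <= beta <= 32.
The two central values (-1)^alpha I and (-1)^beta I must be the same matrix, so alpha and beta share a parity.
Enumerate parity-matched pairs: 6*16 odd-odd plus 6*16 even-even gives 192.
Total: 192 irreducible-character components + 1 reducible (abelian) component = 193.

193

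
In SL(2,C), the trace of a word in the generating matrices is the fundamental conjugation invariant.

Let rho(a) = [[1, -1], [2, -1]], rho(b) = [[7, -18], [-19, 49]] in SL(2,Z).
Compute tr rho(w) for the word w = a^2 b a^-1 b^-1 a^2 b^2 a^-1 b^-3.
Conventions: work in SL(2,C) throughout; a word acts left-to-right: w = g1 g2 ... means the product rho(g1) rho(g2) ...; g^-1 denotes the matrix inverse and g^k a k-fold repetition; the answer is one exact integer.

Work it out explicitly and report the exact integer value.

rho(a) = [[1, -1], [2, -1]]
... * rho(a) = [[1, -1], [2, -1]]  ->  [[-1, 0], [0, -1]]
... * rho(b) = [[7, -18], [-19, 49]]  ->  [[-7, 18], [19, -49]]
... * rho(a^-1) = [[-1, 1], [-2, 1]]  ->  [[-29, 11], [79, -30]]
... * rho(b^-1) = [[49, 18], [19, 7]]  ->  [[-1212, -445], [3301, 1212]]
... * rho(a) = [[1, -1], [2, -1]]  ->  [[-2102, 1657], [5725, -4513]]
... * rho(a) = [[1, -1], [2, -1]]  ->  [[1212, 445], [-3301, -1212]]
... * rho(b) = [[7, -18], [-19, 49]]  ->  [[29, -11], [-79, 30]]
... * rho(b) = [[7, -18], [-19, 49]]  ->  [[412, -1061], [-1123, 2892]]
... * rho(a^-1) = [[-1, 1], [-2, 1]]  ->  [[1710, -649], [-4661, 1769]]
... * rho(b^-1) = [[49, 18], [19, 7]]  ->  [[71459, 26237], [-194778, -71515]]
... * rho(b^-1) = [[49, 18], [19, 7]]  ->  [[3999994, 1469921], [-10902907, -4006609]]
... * rho(b^-1) = [[49, 18], [19, 7]]  ->  [[223928205, 82289339], [-610368014, -224298589]]
tr = 223928205 + -224298589 = -370384

-370384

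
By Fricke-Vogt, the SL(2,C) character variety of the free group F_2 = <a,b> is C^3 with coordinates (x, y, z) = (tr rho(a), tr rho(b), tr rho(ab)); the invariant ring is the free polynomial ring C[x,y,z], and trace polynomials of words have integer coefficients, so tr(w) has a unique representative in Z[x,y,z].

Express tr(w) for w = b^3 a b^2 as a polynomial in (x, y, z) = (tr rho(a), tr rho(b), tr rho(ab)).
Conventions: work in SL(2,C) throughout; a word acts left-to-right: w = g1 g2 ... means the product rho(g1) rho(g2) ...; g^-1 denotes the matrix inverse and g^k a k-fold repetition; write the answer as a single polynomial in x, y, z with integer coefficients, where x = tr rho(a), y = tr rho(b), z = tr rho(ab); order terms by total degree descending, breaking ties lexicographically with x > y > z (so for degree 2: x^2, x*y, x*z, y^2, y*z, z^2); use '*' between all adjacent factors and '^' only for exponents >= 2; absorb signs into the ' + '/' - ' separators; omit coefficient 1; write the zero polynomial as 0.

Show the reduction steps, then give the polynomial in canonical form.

tr(a b^2) = tr(b) tr(a b) - tr(a)   [square of b] = y*z - x
tr(b^2 a b) = tr(b) tr(a b^2) - tr(a b)   [square of b] = y^2*z - x*y - z
tr(a b^4) = tr(b) tr(b^2 a b) - tr(b^2 a)   [square of b] = y^3*z - x*y^2 - 2*y*z + x
next, tr(b^3 a b^2) = tr(b) tr(a b^4) - tr(a b^3)   [square of b] = y^4*z - x*y^3 - 3*y^2*z + 2*x*y + z

y^4*z - x*y^3 - 3*y^2*z + 2*x*y + z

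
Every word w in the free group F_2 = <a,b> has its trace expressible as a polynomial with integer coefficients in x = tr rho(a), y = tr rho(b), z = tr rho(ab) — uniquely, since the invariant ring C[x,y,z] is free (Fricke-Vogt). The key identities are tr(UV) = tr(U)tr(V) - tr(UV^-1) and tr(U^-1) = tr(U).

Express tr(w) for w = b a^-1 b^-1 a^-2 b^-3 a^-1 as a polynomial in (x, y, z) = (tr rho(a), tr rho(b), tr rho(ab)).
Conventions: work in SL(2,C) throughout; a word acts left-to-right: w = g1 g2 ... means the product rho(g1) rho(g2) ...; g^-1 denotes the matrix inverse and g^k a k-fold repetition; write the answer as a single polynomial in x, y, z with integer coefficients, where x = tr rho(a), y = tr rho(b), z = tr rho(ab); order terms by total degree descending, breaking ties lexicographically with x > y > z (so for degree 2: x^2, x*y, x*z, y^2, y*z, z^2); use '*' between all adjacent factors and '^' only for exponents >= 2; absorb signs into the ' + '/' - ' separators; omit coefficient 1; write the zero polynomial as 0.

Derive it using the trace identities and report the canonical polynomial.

and tr(a^-1) = tr(a) = x
tr(a b a) = tr(a) tr(b a) - tr(b) = x*z - y
and tr(a b a b) = tr(b a) tr(b a) - tr(1)   [split at repeated b] = z^2 - 2
next, tr(b^-1 a b a) = tr(a b a) tr(b) - tr(a b a b) = x*y*z - y^2 - z^2 + 2
tr(b a^-1 b^-1 a) = tr(b^-1 a b) tr(a) - tr(b^-1 a b a) = -x*y*z + x^2 + y^2 + z^2 - 2
tr(a^-1 b^-1 a^-1 b) = tr(b a^-1 b^-1) tr(a) - tr(b a^-1 b^-1 a) = x*y*z - y^2 - z^2 + 2
tr(a^-1 b a^-2 b^-1) = tr(a^-1 b^-1 a^-1 b) tr(a) - tr(a^-1 b^-1 a^-1 b a) = x^2*y*z - x*y^2 - x*z^2 + x
next, tr(b a^-1) = tr(b) tr(a) - tr(b a) = x*y - z
tr(a^-1 b a^-1) = tr(b a^-1) tr(a) - tr(b) = x^2*y - x*z - y
and tr(a^-1 b a^-2) = tr(a^-1 b a^-1) tr(a) - tr(a^-1 b) = x^3*y - x^2*z - 2*x*y + z
tr(a^-2 b^-2 a^-1 b) = tr(a^-1 b a^-2 b^-1) tr(b) - tr(a^-1 b a^-2) = x^2*y^2*z - x^3*y - x*y^3 - x*y*z^2 + x^2*z + 3*x*y - z
tr(a^-1 b^-2 a^-1 b) = tr(a^-1 b a^-1 b^-1) tr(b) - tr(a^-1 b a^-1) = x*y^2*z - x^2*y - y^3 - y*z^2 + x*z + 3*y
and tr(b^-2 a^-1 b a^-3) = tr(a^-2 b^-2 a^-1 b) tr(a) - tr(a^-2 b^-2 a^-1 b a) = x^3*y^2*z - x^4*y - x^2*y^3 - x^2*y*z^2 + x^3*z - x*y^2*z + 4*x^2*y + y^3 + y*z^2 - 2*x*z - 3*y
and tr(b^-1 a^-1 b a^-3) = tr(a^-1 b^-1 a^-1 b a^-1) tr(a) - tr(a^-1 b^-1 a^-1 b) = x^3*y*z - x^2*y^2 - x^2*z^2 - x*y*z + x^2 + y^2 + z^2 - 2
tr(a^-2 b^-3 a^-1 b a^-1) = tr(b^-2 a^-1 b a^-3) tr(b) - tr(b^-2 a^-1 b a^-3 b) = x^3*y^3*z - x^4*y^2 - x^2*y^4 - x^2*y^2*z^2 - x*y^3*z + 5*x^2*y^2 + x^2*z^2 + y^4 + y^2*z^2 - x*y*z - x^2 - 4*y^2 - z^2 + 2
next, tr(b^2) = tr(b) tr(b) - tr(1) = y^2 - 2
tr(b^2 a) = tr(b) tr(a b) - tr(a) = y*z - x
tr(b a^-1 b) = tr(b^2) tr(a) - tr(b^2 a) = x*y^2 - y*z - x
next, tr(b a b^2) = tr(b) tr(b a b) - tr(b a) = y^2*z - x*y - z
next, tr(b a b^2 a) = tr(b) tr(a b a b) - tr(a b a) = y*z^2 - x*z - y
tr(b a^-1 b a b) = tr(b a b^2) tr(a) - tr(b a b^2 a) = x*y^2*z - x^2*y - y*z^2 + y
tr(b a b a b a) = tr(a b) tr(a b a b) - tr(a^-1 b^-1)   [split at repeated a] = z^3 - 3*z
tr(b a^-1 b a b a) = tr(b a b a b) tr(a) - tr(b a b a b a) = x*y*z^2 - x^2*z - z^3 - x*y + 3*z
tr(a b a^-1 b a^-1 b) = tr(b a^-1 b a b) tr(a) - tr(b a^-1 b a b a) = x^2*y^2*z - x^3*y - 2*x*y*z^2 + x^2*z + z^3 + 2*x*y - 3*z
next, tr(a b a^-1 b a^-1 b^-1) = tr(a b a^-1 b a^-1) tr(b) - tr(a b a^-1 b a^-1 b) = -x^2*y^2*z + x^3*y + x*y^3 + 2*x*y*z^2 - x^2*z - y^2*z - z^3 - 3*x*y + 3*z
and tr(b^-1 a b a^-1 b a^-1 b^-1) = tr(a b a^-1 b a^-1 b^-1) tr(b) - tr(a b a^-1 b a^-1) = -x^2*y^3*z + x^3*y^2 + x*y^4 + 2*x*y^2*z^2 - x^2*y*z - y^3*z - y*z^3 - 4*x*y^2 + 4*y*z + x
next, tr(b^-3 a b a^-1 b a^-1) = tr(b^-1 a b a^-1 b a^-1 b^-1) tr(b) - tr(b^-1 a b a^-1 b a^-1) = -x^2*y^4*z + x^3*y^3 + x*y^5 + 2*x*y^3*z^2 - y^4*z - y^2*z^3 - x^3*y - 5*x*y^3 - 2*x*y*z^2 + x^2*z + 5*y^2*z + z^3 + 4*x*y - 3*z
tr(b^-2 a b a^-1) = tr(b^-1 a b a^-1) tr(b) - tr(b^-1 a b a^-1 b) = -x*y^2*z + x^2*y + y^3 + y*z^2 - 3*y
tr(b a^-1 b a^-2 b^-3 a) = tr(b^-3 a b a^-1 b a^-1) tr(a) - tr(b^-3 a b a^-1 b) = -x^3*y^4*z + x^4*y^3 + x^2*y^5 + 2*x^2*y^3*z^2 - x*y^4*z - x*y^2*z^3 - x^4*y - 5*x^2*y^3 - 2*x^2*y*z^2 + x^3*z + 6*x*y^2*z + x*z^3 + 3*x^2*y - y^3 - y*z^2 - 3*x*z + 3*y
tr(a^-2 b^-3 a^-1 b a^-1 b) = tr(b a^-1 b a^-2 b^-3) tr(a) - tr(b a^-1 b a^-2 b^-3 a) = x^3*y^4*z - x^4*y^3 - x^2*y^5 - 2*x^2*y^3*z^2 + x^3*y^2*z + x*y^4*z + x*y^2*z^3 + 4*x^2*y^3 + x^2*y*z^2 - 6*x*y^2*z - x*z^3 + y^3 + y*z^2 + 2*x*z - 3*y
and tr(b a^-1 b^-1 a^-2 b^-3 a^-1) = tr(a^-2 b^-3 a^-1 b a^-1) tr(b) - tr(a^-2 b^-3 a^-1 b a^-1 b) = x^2*y^3*z^2 - x^3*y^2*z - 2*x*y^4*z - x*y^2*z^3 + x^2*y^3 + y^5 + y^3*z^2 + 5*x*y^2*z + x*z^3 - x^2*y - 5*y^3 - 2*y*z^2 - 2*x*z + 5*y

x^2*y^3*z^2 - x^3*y^2*z - 2*x*y^4*z - x*y^2*z^3 + x^2*y^3 + y^5 + y^3*z^2 + 5*x*y^2*z + x*z^3 - x^2*y - 5*y^3 - 2*y*z^2 - 2*x*z + 5*y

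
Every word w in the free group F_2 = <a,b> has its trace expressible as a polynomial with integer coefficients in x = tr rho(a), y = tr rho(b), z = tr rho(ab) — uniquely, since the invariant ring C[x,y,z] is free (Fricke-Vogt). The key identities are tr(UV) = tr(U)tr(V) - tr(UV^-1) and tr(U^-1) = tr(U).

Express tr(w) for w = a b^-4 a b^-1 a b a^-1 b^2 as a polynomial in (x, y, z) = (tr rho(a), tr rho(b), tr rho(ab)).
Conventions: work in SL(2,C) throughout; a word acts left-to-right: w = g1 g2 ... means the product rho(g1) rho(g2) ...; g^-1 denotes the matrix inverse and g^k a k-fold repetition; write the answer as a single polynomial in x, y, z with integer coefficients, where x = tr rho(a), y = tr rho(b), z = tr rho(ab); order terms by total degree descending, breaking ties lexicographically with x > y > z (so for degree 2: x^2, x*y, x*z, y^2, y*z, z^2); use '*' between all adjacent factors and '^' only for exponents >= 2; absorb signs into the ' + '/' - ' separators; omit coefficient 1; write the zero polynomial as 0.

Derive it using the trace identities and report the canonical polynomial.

reduce: trace(a^2 b) = trace(a) trace(b a) - trace(b) = x*z - y
trace(a^2) = trace(a) trace(a) - trace(1) = x^2 - 2
so trace(b a^2 b) = trace(b) trace(a^2 b) - trace(a^2) = x*y*z - x^2 - y^2 + 2
reduce: trace(a b^3 a) = trace(b) trace(b a^2 b) - trace(b a^2) = x*y^2*z - x^2*y - y^3 - x*z + 3*y
trace(b a b) = trace(b) trace(a b) - trace(a) = y*z - x
trace(a b^3) = trace(b) trace(b a b) - trace(b a) = y^2*z - x*y - z
reduce: trace(a^2 b^3 a) = trace(a) trace(a b^3 a) - trace(a b^3) = x^2*y^2*z - x^3*y - x*y^3 - x^2*z - y^2*z + 4*x*y + z
trace(b a b a) = trace(a b) trace(a b) - trace(1) = z^2 - 2
trace(a b a^2 b) = trace(a) trace(b a b a) - trace(b a b) = x*z^2 - y*z - x
trace(a b a^2) = trace(a) trace(a b a) - trace(a b) = x^2*z - x*y - z
reduce: trace(b a b a^2 b) = trace(b) trace(a b a^2 b) - trace(a b a^2) = x*y*z^2 - x^2*z - y^2*z + z
so trace(a^2 b^3 a b) = trace(b) trace(b a b a^2 b) - trace(b a b a^2) = x*y^2*z^2 - x^2*y*z - y^3*z - x*z^2 + 2*y*z + x
so trace(b^-1 a^2 b^3 a) = trace(a^2 b^3 a) trace(b) - trace(a^2 b^3 a b) = x^2*y^3*z - x^3*y^2 - x*y^4 - x*y^2*z^2 + 4*x*y^2 + x*z^2 - y*z - x
trace(a^2 b^3 a b^-2) = trace(b^-1 a^2 b^3 a) trace(b) - trace(b^-1 a^2 b^3 a b) = x^2*y^4*z - x^3*y^3 - x*y^5 - x*y^3*z^2 - x^2*y^2*z + x^3*y + 5*x*y^3 + x*y*z^2 + x^2*z - 5*x*y - z
so trace(b^2 a b^-3 a^2 b) = trace(a^2 b^3 a b^-2) trace(b) - trace(a^2 b^3 a b^-1) = x^2*y^5*z - x^3*y^4 - x*y^6 - x*y^4*z^2 - 2*x^2*y^3*z + 2*x^3*y^2 + 6*x*y^4 + 2*x*y^2*z^2 + x^2*y*z - 9*x*y^2 - x*z^2 + x
reduce: trace(b a b^2 a^2) = trace(b) trace(a^2 b a b) - trace(a^2 b a) = x*y*z^2 - x^2*z - y^2*z + z
trace(b a b^2 a) = trace(b) trace(a b a b) - trace(a b a) = y*z^2 - x*z - y
trace(a^2 b a b^2 a) = trace(a) trace(b a b^2 a^2) - trace(b a b^2 a) = x^2*y*z^2 - x^3*z - x*y^2*z - y*z^2 + 2*x*z + y
so trace(b a b a b a) = trace(b a) trace(b a b a) - trace(b^-1 a^-1) = z^3 - 3*z
trace(a b a^2 b a b) = trace(a) trace(b a b a b a) - trace(b a b a b) = x*z^3 - y*z^2 - 2*x*z + y
reduce: trace(a b a^2 b a) = trace(a) trace(b a^2 b a) - trace(b a^2 b) = x^2*z^2 - 2*x*y*z + y^2 - 2
trace(a^2 b a b^2 a b) = trace(b) trace(a b a^2 b a b) - trace(a b a^2 b a) = x*y*z^3 - x^2*z^2 - y^2*z^2 + 2
trace(b^-1 a^2 b a b^2 a) = trace(a^2 b a b^2 a) trace(b) - trace(a^2 b a b^2 a b) = x^2*y^2*z^2 - x^3*y*z - x*y^3*z - x*y*z^3 + x^2*z^2 + 2*x*y*z + y^2 - 2
trace(a^2 b a b^2 a b^-2) = trace(b^-1 a^2 b a b^2 a) trace(b) - trace(b^-1 a^2 b a b^2 a b) = x^2*y^3*z^2 - x^3*y^2*z - x*y^4*z - x*y^2*z^3 + x^3*z + 3*x*y^2*z + y^3 + y*z^2 - 2*x*z - 3*y
so trace(b^2 a b^-3 a^2 b a) = trace(a^2 b a b^2 a b^-2) trace(b) - trace(a^2 b a b^2 a b^-1) = x^2*y^4*z^2 - x^3*y^3*z - x*y^5*z - x*y^3*z^3 - x^2*y^2*z^2 + 2*x^3*y*z + 4*x*y^3*z + x*y*z^3 - x^2*z^2 + y^4 + y^2*z^2 - 4*x*y*z - 4*y^2 + 2
trace(a b a^-1 b^2 a b^-3 a) = trace(b^2 a b^-3 a^2 b) trace(a) - trace(b^2 a b^-3 a^2 b a) = x^3*y^5*z - x^4*y^4 - x^2*y^6 - 2*x^2*y^4*z^2 - x^3*y^3*z + x*y^5*z + x*y^3*z^3 + 2*x^4*y^2 + 6*x^2*y^4 + 3*x^2*y^2*z^2 - x^3*y*z - 4*x*y^3*z - x*y*z^3 - 9*x^2*y^2 - y^4 - y^2*z^2 + 4*x*y*z + x^2 + 4*y^2 - 2
trace(b^2 a^2 b a b) = trace(b) trace(a^2 b a b^2) - trace(a^2 b a b) = x*y^2*z^2 - x^2*y*z - y^3*z - x*z^2 + 2*y*z + x
trace(a^2 b a b a) = trace(a) trace(a b a b a) - trace(a b a b) = x^2*z^2 - x*y*z - x^2 - z^2 + 2
trace(b^2 a^2 b a b a) = trace(b) trace(a^2 b a b a b) - trace(a^2 b a b a) = x*y*z^3 - x^2*z^2 - y^2*z^2 - x*y*z + x^2 + y^2 + z^2 - 2
trace(a b a b a^-1 b^2 a) = trace(b^2 a^2 b a b) trace(a) - trace(b^2 a^2 b a b a) = x^2*y^2*z^2 - x^3*y*z - x*y^3*z - x*y*z^3 + y^2*z^2 + 3*x*y*z - y^2 - z^2 + 2
reduce: trace(b a b a b a b) = trace(b) trace(a b a b a b) - trace(a b a b a) = y*z^3 - x*z^2 - 2*y*z + x
reduce: trace(b^2 a b a b a b) = trace(b) trace(b a b a b a b) - trace(b a b a b a) = y^2*z^3 - x*y*z^2 - 2*y^2*z - z^3 + x*y + 3*z
trace(a b a b a b a b) = trace(a b a b a b) trace(a b) - trace(b a b a) = z^4 - 4*z^2 + 2
reduce: trace(b^2 a b a b a b a) = trace(b) trace(a b a b a b a b) - trace(a b a b a b a) = y*z^4 - x*z^3 - 3*y*z^2 + 2*x*z + y
trace(a b a b a^-1 b^2 a b) = trace(b^2 a b a b a b) trace(a) - trace(b^2 a b a b a b a) = x*y^2*z^3 - x^2*y*z^2 - y*z^4 - 2*x*y^2*z + x^2*y + 3*y*z^2 + x*z - y
trace(b^-1 a b a b a^-1 b^2 a) = trace(a b a b a^-1 b^2 a) trace(b) - trace(a b a b a^-1 b^2 a b) = x^2*y^3*z^2 - x^3*y^2*z - x*y^4*z - 2*x*y^2*z^3 + x^2*y*z^2 + y^3*z^2 + y*z^4 + 5*x*y^2*z - x^2*y - y^3 - 4*y*z^2 - x*z + 3*y
trace(a b a b a^-1 b^2 a b^-2) = trace(b^-1 a b a b a^-1 b^2 a) trace(b) - trace(b^-1 a b a b a^-1 b^2 a b) = x^2*y^4*z^2 - x^3*y^3*z - x*y^5*z - 2*x*y^3*z^3 + y^4*z^2 + y^2*z^4 + x^3*y*z + 6*x*y^3*z + x*y*z^3 - x^2*y^2 - y^4 - 5*y^2*z^2 - 4*x*y*z + 4*y^2 + z^2 - 2
trace(a b a^-1 b^2 a b^-3 a b) = trace(a b a b a^-1 b^2 a b^-2) trace(b) - trace(a b a b a^-1 b^2 a b^-1) = x^2*y^5*z^2 - x^3*y^4*z - x*y^6*z - 2*x*y^4*z^3 - x^2*y^3*z^2 + y^5*z^2 + y^3*z^4 + 2*x^3*y^2*z + 7*x*y^4*z + 3*x*y^2*z^3 - x^2*y^3 - x^2*y*z^2 - y^5 - 6*y^3*z^2 - y*z^4 - 9*x*y^2*z + x^2*y + 5*y^3 + 5*y*z^2 + x*z - 5*y
so trace(a b^-1 a b a^-1 b^2 a b^-3) = trace(a b a^-1 b^2 a b^-3 a) trace(b) - trace(a b a^-1 b^2 a b^-3 a b) = x^3*y^6*z - x^4*y^5 - x^2*y^7 - 3*x^2*y^5*z^2 + 2*x*y^6*z + 3*x*y^4*z^3 + 2*x^4*y^3 + 6*x^2*y^5 + 4*x^2*y^3*z^2 - y^5*z^2 - y^3*z^4 - 3*x^3*y^2*z - 11*x*y^4*z - 4*x*y^2*z^3 - 8*x^2*y^3 + x^2*y*z^2 + 5*y^3*z^2 + y*z^4 + 13*x*y^2*z - y^3 - 5*y*z^2 - x*z + 3*y
so trace(a b a^-1 b^2 a b^-2 a) = trace(b^2 a b^-2 a^2 b) trace(a) - trace(b^2 a b^-2 a^2 b a) = x^3*y^4*z - x^4*y^3 - x^2*y^5 - 2*x^2*y^3*z^2 + x*y^4*z + x*y^2*z^3 + x^4*y + 5*x^2*y^3 + x^2*y*z^2 - 3*x*y^2*z - 5*x^2*y - y^3 - y*z^2 + x*z + 3*y
trace(a b^-1 a b a^-1 b^2 a b^-2) = trace(a b a^-1 b^2 a b^-2 a) trace(b) - trace(a b a^-1 b^2 a b^-2 a b) = x^3*y^5*z - x^4*y^4 - x^2*y^6 - 3*x^2*y^4*z^2 + x^3*y^3*z + 2*x*y^5*z + 3*x*y^3*z^3 + x^4*y^2 + 5*x^2*y^4 + x^2*y^2*z^2 - y^4*z^2 - y^2*z^4 - x^3*y*z - 9*x*y^3*z - x*y*z^3 - 4*x^2*y^2 + 4*y^2*z^2 + 5*x*y*z - y^2 - z^2 + 2
so trace(a b^-4 a b^-1 a b a^-1 b^2) = trace(a b^-1 a b a^-1 b^2 a b^-3) trace(b) - trace(a b^-1 a b a^-1 b^2 a b^-2) = x^3*y^7*z - x^4*y^6 - x^2*y^8 - 3*x^2*y^6*z^2 - x^3*y^5*z + 2*x*y^7*z + 3*x*y^5*z^3 + 3*x^4*y^4 + 7*x^2*y^6 + 7*x^2*y^4*z^2 - y^6*z^2 - y^4*z^4 - 4*x^3*y^3*z - 13*x*y^5*z - 7*x*y^3*z^3 - x^4*y^2 - 13*x^2*y^4 + 6*y^4*z^2 + 2*y^2*z^4 + x^3*y*z + 22*x*y^3*z + x*y*z^3 + 4*x^2*y^2 - y^4 - 9*y^2*z^2 - 6*x*y*z + 4*y^2 + z^2 - 2

x^3*y^7*z - x^4*y^6 - x^2*y^8 - 3*x^2*y^6*z^2 - x^3*y^5*z + 2*x*y^7*z + 3*x*y^5*z^3 + 3*x^4*y^4 + 7*x^2*y^6 + 7*x^2*y^4*z^2 - y^6*z^2 - y^4*z^4 - 4*x^3*y^3*z - 13*x*y^5*z - 7*x*y^3*z^3 - x^4*y^2 - 13*x^2*y^4 + 6*y^4*z^2 + 2*y^2*z^4 + x^3*y*z + 22*x*y^3*z + x*y*z^3 + 4*x^2*y^2 - y^4 - 9*y^2*z^2 - 6*x*y*z + 4*y^2 + z^2 - 2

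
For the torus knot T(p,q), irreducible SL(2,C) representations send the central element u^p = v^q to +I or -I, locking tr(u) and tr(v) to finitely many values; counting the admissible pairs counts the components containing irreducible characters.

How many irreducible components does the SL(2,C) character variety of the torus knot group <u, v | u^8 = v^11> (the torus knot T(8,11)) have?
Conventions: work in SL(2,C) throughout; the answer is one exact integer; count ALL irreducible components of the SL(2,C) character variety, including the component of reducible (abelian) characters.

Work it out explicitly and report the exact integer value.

36

Gamma = < u, v | u^8 = v^11 > (torus knot T(8,11)); the central element u^8 = v^11 acts as +I or -I in any irreducible SL(2,C) representation.
So on each irreducible component the traces are pinned: tr(u) = 2*cos(pi*alpha/8) with 1 <= alpha <= 7, tr(v) = 2*cos(pi*beta/11) with 1 <= beta <= 10.
u^8 = (-1)^alpha I and v^11 = (-1)^beta I must agree, so alpha and beta have equal parity.
count pairs: odd alpha (4 choices) x odd beta (5), plus even alpha (3) x even beta (5): 4*5 + 3*5 = 35.
Total: 35 irreducible-character components + 1 reducible (abelian) component = 36.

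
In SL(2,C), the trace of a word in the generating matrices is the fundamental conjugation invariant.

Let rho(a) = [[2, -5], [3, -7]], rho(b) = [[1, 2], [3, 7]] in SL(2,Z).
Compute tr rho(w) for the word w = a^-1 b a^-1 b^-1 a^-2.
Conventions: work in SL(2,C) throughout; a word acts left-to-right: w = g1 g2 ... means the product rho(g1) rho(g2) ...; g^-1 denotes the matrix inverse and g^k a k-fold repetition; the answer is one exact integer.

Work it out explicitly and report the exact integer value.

rho(a^-1) = [[-7, 5], [-3, 2]]
... * rho(b) = [[1, 2], [3, 7]]  ->  [[8, 21], [3, 8]]
... * rho(a^-1) = [[-7, 5], [-3, 2]]  ->  [[-119, 82], [-45, 31]]
... * rho(b^-1) = [[7, -2], [-3, 1]]  ->  [[-1079, 320], [-408, 121]]
... * rho(a^-1) = [[-7, 5], [-3, 2]]  ->  [[6593, -4755], [2493, -1798]]
... * rho(a^-1) = [[-7, 5], [-3, 2]]  ->  [[-31886, 23455], [-12057, 8869]]
tr = -31886 + 8869 = -23017

-23017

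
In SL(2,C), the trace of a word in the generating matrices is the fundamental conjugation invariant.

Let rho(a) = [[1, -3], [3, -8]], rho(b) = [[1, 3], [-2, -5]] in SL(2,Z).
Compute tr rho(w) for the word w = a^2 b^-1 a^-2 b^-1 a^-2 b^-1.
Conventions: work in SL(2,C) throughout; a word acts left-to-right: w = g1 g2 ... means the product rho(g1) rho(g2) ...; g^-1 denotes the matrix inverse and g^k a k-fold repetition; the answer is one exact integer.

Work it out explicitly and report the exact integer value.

rho(a) = [[1, -3], [3, -8]]
... * rho(a) = [[1, -3], [3, -8]]  ->  [[-8, 21], [-21, 55]]
... * rho(b^-1) = [[-5, -3], [2, 1]]  ->  [[82, 45], [215, 118]]
... * rho(a^-1) = [[-8, 3], [-3, 1]]  ->  [[-791, 291], [-2074, 763]]
... * rho(a^-1) = [[-8, 3], [-3, 1]]  ->  [[5455, -2082], [14303, -5459]]
... * rho(b^-1) = [[-5, -3], [2, 1]]  ->  [[-31439, -18447], [-82433, -48368]]
... * rho(a^-1) = [[-8, 3], [-3, 1]]  ->  [[306853, -112764], [804568, -295667]]
... * rho(a^-1) = [[-8, 3], [-3, 1]]  ->  [[-2116532, 807795], [-5549543, 2118037]]
... * rho(b^-1) = [[-5, -3], [2, 1]]  ->  [[12198250, 7157391], [31983789, 18766666]]
tr = 12198250 + 18766666 = 30964916

30964916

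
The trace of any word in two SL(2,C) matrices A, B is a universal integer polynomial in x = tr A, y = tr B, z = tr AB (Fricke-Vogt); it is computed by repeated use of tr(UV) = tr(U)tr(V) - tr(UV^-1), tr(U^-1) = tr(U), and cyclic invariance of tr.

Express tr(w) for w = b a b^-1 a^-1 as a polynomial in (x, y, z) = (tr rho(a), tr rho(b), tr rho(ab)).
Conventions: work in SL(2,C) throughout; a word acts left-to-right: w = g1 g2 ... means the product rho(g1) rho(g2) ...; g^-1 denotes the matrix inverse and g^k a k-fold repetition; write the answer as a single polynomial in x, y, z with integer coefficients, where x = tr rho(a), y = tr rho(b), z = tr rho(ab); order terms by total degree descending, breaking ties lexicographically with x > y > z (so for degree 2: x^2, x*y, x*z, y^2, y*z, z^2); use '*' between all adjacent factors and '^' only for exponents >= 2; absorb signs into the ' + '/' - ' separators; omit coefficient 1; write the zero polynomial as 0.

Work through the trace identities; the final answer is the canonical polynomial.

-x*y*z + x^2 + y^2 + z^2 - 2

tr(a b a) = tr(a) * tr(b a) - tr(b)   [square of a] = x*z - y
and tr(a b a b) = tr(b a) * tr(b a) - tr(1)   [split at a repeated b] = z^2 - 2
tr(b a b^-1 a) = tr(a b a) * tr(b) - tr(a b a b)   [inverse elimination on b] = x*y*z - y^2 - z^2 + 2
tr(b a b^-1 a^-1) = tr(b a b^-1) * tr(a) - tr(b a b^-1 a)   [inverse elimination on a] = -x*y*z + x^2 + y^2 + z^2 - 2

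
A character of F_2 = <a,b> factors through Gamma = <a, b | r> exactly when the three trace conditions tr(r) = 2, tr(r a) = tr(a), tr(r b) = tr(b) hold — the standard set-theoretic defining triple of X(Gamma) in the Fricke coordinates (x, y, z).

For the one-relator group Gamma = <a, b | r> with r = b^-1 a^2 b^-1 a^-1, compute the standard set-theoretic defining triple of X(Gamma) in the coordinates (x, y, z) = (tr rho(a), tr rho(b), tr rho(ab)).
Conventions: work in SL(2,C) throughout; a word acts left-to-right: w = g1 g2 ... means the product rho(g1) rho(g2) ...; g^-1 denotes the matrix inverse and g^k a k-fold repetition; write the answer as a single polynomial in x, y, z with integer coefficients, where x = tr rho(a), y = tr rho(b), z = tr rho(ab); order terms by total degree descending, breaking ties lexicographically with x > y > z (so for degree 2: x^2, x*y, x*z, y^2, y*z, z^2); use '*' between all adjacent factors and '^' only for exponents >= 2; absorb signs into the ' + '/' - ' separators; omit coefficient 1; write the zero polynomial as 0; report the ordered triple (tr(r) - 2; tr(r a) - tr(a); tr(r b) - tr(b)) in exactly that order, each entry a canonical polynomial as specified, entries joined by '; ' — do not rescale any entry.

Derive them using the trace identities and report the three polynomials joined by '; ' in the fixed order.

trace(a^2) = trace(a)*trace(a) - trace(1) = x^2 - 2
next, trace(a^2 b) = trace(a)*trace(b a) - trace(b) = x*z - y
trace(a^2 b^-1) = trace(a^2)*trace(b) - trace(a^2 b) = x^2*y - x*z - y
trace(b^-1 a^2 b^-1) = trace(a^2 b^-1)*trace(b) - trace(a^2) = x^2*y^2 - x*y*z - x^2 - y^2 + 2
trace(a^3) = trace(a)*trace(a^2) - trace(a) = x^3 - 3*x
next, trace(a^3 b) = trace(a)*trace(b a^2) - trace(b a) = x^2*z - x*y - z
next, trace(a b^-1 a^2) = trace(a^3)*trace(b) - trace(a^3 b) = x^3*y - x^2*z - 2*x*y + z
trace(b a b a) = trace(b a)*trace(b a) - trace(1) = z^2 - 2
next, trace(b a b) = trace(b)*trace(a b) - trace(a) = y*z - x
and trace(a^2 b a b) = trace(a)*trace(b a b a) - trace(b a b) = x*z^2 - y*z - x
and trace(a b^-1 a^2 b) = trace(a^2 b a)*trace(b) - trace(a^2 b a b) = x^2*y*z - x*y^2 - x*z^2 + x
trace(b^-1 a^2 b^-1 a) = trace(a b^-1 a^2)*trace(b) - trace(a b^-1 a^2 b) = x^3*y^2 - 2*x^2*y*z - x*y^2 + x*z^2 + y*z - x
and trace(b^-1 a^2 b^-1 a^-1) = trace(b^-1 a^2 b^-1)*trace(a) - trace(b^-1 a^2 b^-1 a) = x^2*y*z - x^3 - x*z^2 - y*z + 3*x
and trace(a b^-1) = trace(a)*trace(b) - trace(a b) = x*y - z
assemble the triple (trace(r) - 2; trace(r a) - x; trace(r b) - y)

x^2*y*z - x^3 - x*z^2 - y*z + 3*x - 2; x^2*y^2 - x*y*z - x^2 - y^2 - x + 2; x*y - y - z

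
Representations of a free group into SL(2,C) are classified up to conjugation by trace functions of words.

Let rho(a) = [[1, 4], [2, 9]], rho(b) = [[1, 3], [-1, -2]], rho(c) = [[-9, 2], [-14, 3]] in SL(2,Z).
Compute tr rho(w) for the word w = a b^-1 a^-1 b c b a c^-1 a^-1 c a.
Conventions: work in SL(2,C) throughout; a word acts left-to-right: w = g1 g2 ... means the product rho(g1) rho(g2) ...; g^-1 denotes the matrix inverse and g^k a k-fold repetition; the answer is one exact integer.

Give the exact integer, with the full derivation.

77440923

rho(a) = [[1, 4], [2, 9]]
... * rho(b^-1) = [[-2, -3], [1, 1]]  ->  [[2, 1], [5, 3]]
... * rho(a^-1) = [[9, -4], [-2, 1]]  ->  [[16, -7], [39, -17]]
... * rho(b) = [[1, 3], [-1, -2]]  ->  [[23, 62], [56, 151]]
... * rho(c) = [[-9, 2], [-14, 3]]  ->  [[-1075, 232], [-2618, 565]]
... * rho(b) = [[1, 3], [-1, -2]]  ->  [[-1307, -3689], [-3183, -8984]]
... * rho(a) = [[1, 4], [2, 9]]  ->  [[-8685, -38429], [-21151, -93588]]
... * rho(c^-1) = [[3, -2], [14, -9]]  ->  [[-564061, 363231], [-1373685, 884594]]
... * rho(a^-1) = [[9, -4], [-2, 1]]  ->  [[-5803011, 2619475], [-14132353, 6379334]]
... * rho(c) = [[-9, 2], [-14, 3]]  ->  [[15554449, -3747597], [37880501, -9126704]]
... * rho(a) = [[1, 4], [2, 9]]  ->  [[8059255, 28489423], [19627093, 69381668]]
tr = 8059255 + 69381668 = 77440923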